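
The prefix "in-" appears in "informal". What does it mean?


Prefix: in-
As in: informal -> in- + formal
Meaning = not / into


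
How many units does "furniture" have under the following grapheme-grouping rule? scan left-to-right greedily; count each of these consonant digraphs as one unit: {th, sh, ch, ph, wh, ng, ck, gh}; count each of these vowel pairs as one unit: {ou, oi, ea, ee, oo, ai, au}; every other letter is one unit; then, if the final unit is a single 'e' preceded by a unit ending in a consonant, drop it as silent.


Word: "furniture" (9 letters)
Left-to-right scan:
  [1] 'f' (letter)
  [2] 'u' (letter)
  [3] 'r' (letter)
  [4] 'n' (letter)
  [5] 'i' (letter)
  [6] 't' (letter)
  [7] 'u' (letter)
  [8] 'r' (letter)
  [9] 'e' (letter)
Units from scan: 9
Final unit is 'e' after a consonant -> drop as silent (-1)
Sound units = 8 units


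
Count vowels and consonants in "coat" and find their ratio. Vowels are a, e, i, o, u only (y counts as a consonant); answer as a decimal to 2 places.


Word: "coat"
Vowels (a,e,i,o,u): 2
Consonants: 2
Ratio = 2/2
= 1.00


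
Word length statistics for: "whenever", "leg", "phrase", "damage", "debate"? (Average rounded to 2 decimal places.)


Lengths: "whenever"=8, "leg"=3, "phrase"=6, "damage"=6, "debate"=6
Sum = 29, Count = 5
Average = 29/5 = 5.80
= avg=5.80, min=3, max=8


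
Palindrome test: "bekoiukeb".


Word: "bekoiukeb"
Reversed: "bekuiokeb"
Forward == Backward? bekoiukeb != bekuiokeb
Palindrome = No


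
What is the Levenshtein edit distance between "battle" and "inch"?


Word 1: "battle" (length 6)
Word 2: "inch" (length 4)
One optimal edit sequence (insert/delete/substitute each cost 1):
  1. delete 'b'  (+1)
  2. delete 'a'  (+1)
  3. substitute 't' -> 'i'  (+1)
  4. substitute 't' -> 'n'  (+1)
  5. substitute 'l' -> 'c'  (+1)
  6. substitute 'e' -> 'h'  (+1)
Total edit operations: 6
Edit distance = 6


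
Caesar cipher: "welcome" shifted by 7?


Word: "welcome"
Shift: 7
Each letter → (letter + shift) mod 26:
  'w' (22) + 7 = 3 → 'd'
  'e' (4) + 7 = 11 → 'l'
  'l' (11) + 7 = 18 → 's'
  'c' (2) + 7 = 9 → 'j'
  'o' (14) + 7 = 21 → 'v'
  'm' (12) + 7 = 19 → 't'
  'e' (4) + 7 = 11 → 'l'
Result = "dlsjvtl"


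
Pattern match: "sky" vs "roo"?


Pattern of "sky": [0, 1, 2]
Pattern of "roo": [0, 1, 1]
Patterns do not match
Same pattern = No


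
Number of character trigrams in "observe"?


Word: "observe" (length 7)
Number of 3-grams = length - 3 + 1 = 7 - 3 + 1
= 5


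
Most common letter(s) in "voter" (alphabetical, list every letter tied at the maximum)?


Word: "voter"
Letter counts:
  'e': 1
  'o': 1
  'r': 1
  't': 1
  'v': 1
Maximum count = 1
Most frequent = 'e', 'o', 'r', 't', 'v' (1 time each)


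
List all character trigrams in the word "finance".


Word: "finance" (length 7)
Number of trigrams = 7 - 3 + 1 = 5
  Position 0: "fin"
  Position 1: "ina"
  Position 2: "nan"
  Position 3: "anc"
  Position 4: "nce"
Trigrams = "fin", "ina", "nan", "anc", "nce"


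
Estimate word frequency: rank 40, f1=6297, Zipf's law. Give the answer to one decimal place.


Zipf's law: f(r) = f(1) / r
f(1) = 6297
f(40) = 6297 / 40
= 157.4 occurrences


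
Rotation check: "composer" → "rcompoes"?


Word: "composer", Candidate: "rcompoes"
Method: check if candidate is substring of word+word
"composercomposer" contains "rcompoes"? No
Is rotation = No


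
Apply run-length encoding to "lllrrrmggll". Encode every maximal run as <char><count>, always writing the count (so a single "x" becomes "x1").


String: "lllrrrmggll"
Scanning for consecutive runs:
  'l' x 3
  'r' x 3
  'm' x 1
  'g' x 2
  'l' x 2
RLE = "l3r3m1g2l2"


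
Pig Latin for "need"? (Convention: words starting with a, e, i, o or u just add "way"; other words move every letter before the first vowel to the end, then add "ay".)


Word: "need"
Starts with consonant(s) → move to end, add 'ay'
Consonant cluster: "n"
Pig Latin = "eednay"


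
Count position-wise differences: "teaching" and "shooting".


Comparing character by character (same length = 8):
  Pos 0: 't' vs 's' !=
  Pos 1: 'e' vs 'h' !=
  Pos 2: 'a' vs 'o' !=
  Pos 3: 'c' vs 'o' !=
  Pos 4: 'h' vs 't' !=
  Pos 5: 'i' vs 'i' =
  Pos 6: 'n' vs 'n' =
  Pos 7: 'g' vs 'g' =
Hamming distance = 5


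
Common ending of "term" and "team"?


Word 1: "term"
Word 2: "team"
Comparing from end:
  Pos -1: 'm' == 'm'
  Pos -2: 'r' != 'a' (stop)
LCS = "m" (length 1)


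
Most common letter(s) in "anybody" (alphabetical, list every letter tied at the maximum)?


Word: "anybody"
Letter counts:
  'a': 1
  'b': 1
  'd': 1
  'n': 1
  'o': 1
  'y': 2
Maximum count = 2
Most frequent = 'y' (2 times each)


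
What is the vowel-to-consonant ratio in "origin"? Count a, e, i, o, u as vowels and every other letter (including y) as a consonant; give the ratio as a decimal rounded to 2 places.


Word: "origin"
Vowels (a,e,i,o,u): 3
Consonants: 3
Ratio = 3/3
= 1.00


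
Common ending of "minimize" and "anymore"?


Word 1: "minimize"
Word 2: "anymore"
Comparing from end:
  Pos -1: 'e' == 'e'
  Pos -2: 'z' != 'r' (stop)
LCS = "e" (length 1)


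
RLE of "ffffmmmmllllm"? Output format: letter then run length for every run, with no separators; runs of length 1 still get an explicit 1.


String: "ffffmmmmllllm"
Scanning for consecutive runs:
  'f' x 4
  'm' x 4
  'l' x 4
  'm' x 1
RLE = "f4m4l4m1"


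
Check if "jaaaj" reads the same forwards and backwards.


Word: "jaaaj"
Reversed: "jaaaj"
Forward == Backward? jaaaj == jaaaj
Palindrome = Yes


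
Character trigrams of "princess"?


Word: "princess" (length 8)
Number of trigrams = 8 - 3 + 1 = 6
  Position 0: "pri"
  Position 1: "rin"
  Position 2: "inc"
  Position 3: "nce"
  Position 4: "ces"
  Position 5: "ess"
Trigrams = "pri", "rin", "inc", "nce", "ces", "ess"


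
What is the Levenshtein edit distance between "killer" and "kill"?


Word 1: "killer" (length 6)
Word 2: "kill" (length 4)
One optimal edit sequence (insert/delete/substitute each cost 1):
  1. keep 'k'
  2. keep 'i'
  3. keep 'l'
  4. keep 'l'
  5. delete 'e'  (+1)
  6. delete 'r'  (+1)
Total edit operations: 2
Edit distance = 2


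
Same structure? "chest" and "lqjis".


Pattern of "chest": [0, 1, 2, 3, 4]
Pattern of "lqjis": [0, 1, 2, 3, 4]
Patterns match
Same pattern = Yes


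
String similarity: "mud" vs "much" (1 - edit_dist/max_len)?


Word 1: "mud" (length 3)
Word 2: "much" (length 4)
One optimal edit sequence:
  1. keep 'm'
  2. keep 'u'
  3. insert 'c'  (+1)
  4. substitute 'd' -> 'h'  (+1)
Edit distance = 2
Max length = max(3, 4) = 4
Similarity = 1 - 2/4
= 0.5000


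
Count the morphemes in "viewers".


Word: "viewers"
Morphemes: view / -er / -s
Each morpheme carries meaning
= 3 morphemes


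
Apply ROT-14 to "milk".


Word: "milk"
Shift: 14
Each letter → (letter + shift) mod 26:
  'm' (12) + 14 = 0 → 'a'
  'i' (8) + 14 = 22 → 'w'
  'l' (11) + 14 = 25 → 'z'
  'k' (10) + 14 = 24 → 'y'
Result = "awzy"


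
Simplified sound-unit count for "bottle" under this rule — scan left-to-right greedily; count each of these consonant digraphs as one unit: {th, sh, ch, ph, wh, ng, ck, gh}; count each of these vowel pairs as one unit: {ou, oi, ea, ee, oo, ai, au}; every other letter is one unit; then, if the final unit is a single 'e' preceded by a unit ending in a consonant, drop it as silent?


Word: "bottle" (6 letters)
Left-to-right scan:
  (1) 'b' (letter)
  (2) 'o' (letter)
  (3) 't' (letter)
  (4) 't' (letter)
  (5) 'l' (letter)
  (6) 'e' (letter)
Units from scan: 6
Final unit is 'e' after a consonant -> drop as silent (-1)
Sound units = 5 units


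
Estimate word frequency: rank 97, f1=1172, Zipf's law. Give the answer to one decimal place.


Zipf's law: f(r) = f(1) / r
f(1) = 1172
f(97) = 1172 / 97
= 12.1 occurrences


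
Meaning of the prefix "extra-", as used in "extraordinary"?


Prefix: extra-
Example: extraordinary (extra- + ordinary)
Meaning = beyond


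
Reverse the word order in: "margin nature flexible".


Original: "margin nature flexible"
Words (1..n): margin | nature | flexible
Reversed (n..1): flexible | nature | margin
Result = "flexible nature margin"


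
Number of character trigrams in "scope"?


Word: "scope" (length 5)
Number of 3-grams = length - 3 + 1 = 5 - 3 + 1
= 3


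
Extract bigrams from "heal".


Word: "heal" (length 4)
Number of bigrams = 4 - 2 + 1 = 3
  Position 0: "he"
  Position 1: "ea"
  Position 2: "al"
Bigrams = "he", "ea", "al"


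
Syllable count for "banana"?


Word: "banana"
Syllable breakdown: ba-na-na
Counting: 3 parts
= 3 syllables


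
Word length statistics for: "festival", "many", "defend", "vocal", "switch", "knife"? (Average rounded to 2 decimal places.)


Lengths: "festival"=8, "many"=4, "defend"=6, "vocal"=5, "switch"=6, "knife"=5
Sum = 34, Count = 6
Average = 34/6 = 5.67
= avg=5.67, min=4, max=8


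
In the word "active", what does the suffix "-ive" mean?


Suffix: -ive
Example: active = act + -ive
Meaning = tending to


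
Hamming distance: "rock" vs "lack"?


Comparing character by character (same length = 4):
  Pos 0: 'r' vs 'l' !=
  Pos 1: 'o' vs 'a' !=
  Pos 2: 'c' vs 'c' =
  Pos 3: 'k' vs 'k' =
Hamming distance = 2


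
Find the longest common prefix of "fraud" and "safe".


Word 1: "fraud"
Word 2: "safe"
Comparing from start:
  Pos 0: 'f' != 's' (stop)
LCP = "" (length 0)


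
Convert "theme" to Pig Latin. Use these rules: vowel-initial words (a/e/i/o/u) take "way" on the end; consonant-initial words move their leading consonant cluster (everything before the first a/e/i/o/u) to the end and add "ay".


Word: "theme"
Starts with consonant(s) → move to end, add 'ay'
Consonant cluster: "th"
Pig Latin = "emethay"


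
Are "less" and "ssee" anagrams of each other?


Word 1: "less" → sorted: elss
Word 2: "ssee" → sorted: eess
Same letters? elss != eess
Anagram = No


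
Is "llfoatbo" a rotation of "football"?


Word: "football", Candidate: "llfoatbo"
Method: check if candidate is substring of word+word
"footballfootball" contains "llfoatbo"? No
Is rotation = No


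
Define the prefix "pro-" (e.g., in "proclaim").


Prefix: pro-
As in: proclaim -> pro- + claim
Meaning = forward / in favor of


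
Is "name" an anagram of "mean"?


Word 1: "mean" → sorted: aemn
Word 2: "name" → sorted: aemn
Same letters? aemn == aemn
Anagram = Yes


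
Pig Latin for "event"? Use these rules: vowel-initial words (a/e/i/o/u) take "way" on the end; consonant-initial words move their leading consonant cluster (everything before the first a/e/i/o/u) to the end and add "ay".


Word: "event"
Starts with vowel → add 'way'
Pig Latin = "eventway"


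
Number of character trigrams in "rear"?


Word: "rear" (length 4)
Number of 3-grams = length - 3 + 1 = 4 - 3 + 1
= 2


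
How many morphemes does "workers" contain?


Word: "workers"
Morphemes: work | -er | -s
Each morpheme carries meaning
= 3 morphemes


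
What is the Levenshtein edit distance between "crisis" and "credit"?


Word 1: "crisis" (length 6)
Word 2: "credit" (length 6)
One optimal edit sequence (insert/delete/substitute each cost 1):
  1. keep 'c'
  2. keep 'r'
  3. substitute 'i' -> 'e'  (+1)
  4. substitute 's' -> 'd'  (+1)
  5. keep 'i'
  6. substitute 's' -> 't'  (+1)
Total edit operations: 3
Edit distance = 3


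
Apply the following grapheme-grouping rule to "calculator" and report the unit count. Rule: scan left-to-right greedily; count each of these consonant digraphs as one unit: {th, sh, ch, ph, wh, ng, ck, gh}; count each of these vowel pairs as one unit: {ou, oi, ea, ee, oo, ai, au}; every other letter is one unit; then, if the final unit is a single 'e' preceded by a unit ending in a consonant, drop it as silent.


Word: "calculator" (10 letters)
Left-to-right scan:
  1. 'c' (letter)
  2. 'a' (letter)
  3. 'l' (letter)
  4. 'c' (letter)
  5. 'u' (letter)
  6. 'l' (letter)
  7. 'a' (letter)
  8. 't' (letter)
  9. 'o' (letter)
  10. 'r' (letter)
Units from scan: 10
Sound units = 10 units


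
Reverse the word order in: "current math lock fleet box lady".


Original: "current math lock fleet box lady"
Words (1..n): current | math | lock | fleet | box | lady
Reversed (n..1): lady | box | fleet | lock | math | current
Result = "lady box fleet lock math current"


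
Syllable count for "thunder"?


Word: "thunder"
Syllable breakdown: thun / der
Counting: 2 parts
= 2 syllables


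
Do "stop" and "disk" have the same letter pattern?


Pattern of "stop": [0, 1, 2, 3]
Pattern of "disk": [0, 1, 2, 3]
Patterns match
Same pattern = Yes


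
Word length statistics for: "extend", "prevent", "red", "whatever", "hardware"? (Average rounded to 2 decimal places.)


Lengths: "extend"=6, "prevent"=7, "red"=3, "whatever"=8, "hardware"=8
Sum = 32, Count = 5
Average = 32/5 = 6.40
= avg=6.40, min=3, max=8


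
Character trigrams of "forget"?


Word: "forget" (length 6)
Number of trigrams = 6 - 3 + 1 = 4
  Position 0: "for"
  Position 1: "org"
  Position 2: "rge"
  Position 3: "get"
Trigrams = "for", "org", "rge", "get"


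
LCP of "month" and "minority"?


Word 1: "month"
Word 2: "minority"
Comparing from start:
  Pos 0: 'm' == 'm'
  Pos 1: 'o' != 'i' (stop)
LCP = "m" (length 1)


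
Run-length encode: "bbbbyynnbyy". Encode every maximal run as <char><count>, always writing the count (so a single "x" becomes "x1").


String: "bbbbyynnbyy"
Scanning for consecutive runs:
  'b' x 4
  'y' x 2
  'n' x 2
  'b' x 1
  'y' x 2
RLE = "b4y2n2b1y2"


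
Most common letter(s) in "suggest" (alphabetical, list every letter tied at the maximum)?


Word: "suggest"
Letter counts:
  'e': 1
  'g': 2
  's': 2
  't': 1
  'u': 1
Maximum count = 2
Most frequent = 'g', 's' (2 times each)


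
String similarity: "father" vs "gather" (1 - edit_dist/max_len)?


Word 1: "father" (length 6)
Word 2: "gather" (length 6)
One optimal edit sequence:
  1. substitute 'f' -> 'g'  (+1)
  2. keep 'a'
  3. keep 't'
  4. keep 'h'
  5. keep 'e'
  6. keep 'r'
Edit distance = 1
Max length = max(6, 6) = 6
Similarity = 1 - 1/6
= 0.8333


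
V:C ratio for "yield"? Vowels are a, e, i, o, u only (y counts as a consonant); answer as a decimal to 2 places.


Word: "yield"
Vowels (a,e,i,o,u): 2
Consonants: 3
Ratio = 2/3
= 0.67


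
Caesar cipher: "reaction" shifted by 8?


Word: "reaction"
Shift: 8
Each letter → (letter + shift) mod 26:
  'r' (17) + 8 = 25 → 'z'
  'e' (4) + 8 = 12 → 'm'
  'a' (0) + 8 = 8 → 'i'
  'c' (2) + 8 = 10 → 'k'
  't' (19) + 8 = 1 → 'b'
  'i' (8) + 8 = 16 → 'q'
  'o' (14) + 8 = 22 → 'w'
  'n' (13) + 8 = 21 → 'v'
Result = "zmikbqwv"


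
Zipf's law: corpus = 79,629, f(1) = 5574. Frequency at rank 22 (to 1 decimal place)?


Zipf's law: f(r) = f(1) / r
f(1) = 5574
f(22) = 5574 / 22
= 253.4 occurrences


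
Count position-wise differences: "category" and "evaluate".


Comparing character by character (same length = 8):
  Pos 0: 'c' vs 'e' !=
  Pos 1: 'a' vs 'v' !=
  Pos 2: 't' vs 'a' !=
  Pos 3: 'e' vs 'l' !=
  Pos 4: 'g' vs 'u' !=
  Pos 5: 'o' vs 'a' !=
  Pos 6: 'r' vs 't' !=
  Pos 7: 'y' vs 'e' !=
Hamming distance = 8


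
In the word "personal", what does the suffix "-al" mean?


Suffix: -al
Example: personal (person + -al)
Meaning = relating to


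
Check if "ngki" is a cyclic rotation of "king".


Word: "king", Candidate: "ngki"
Method: check if candidate is substring of word+word
"kingking" contains "ngki"? Yes
Is rotation = Yes


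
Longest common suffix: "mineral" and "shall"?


Word 1: "mineral"
Word 2: "shall"
Comparing from end:
  Pos -1: 'l' == 'l'
  Pos -2: 'a' != 'l' (stop)
LCS = "l" (length 1)


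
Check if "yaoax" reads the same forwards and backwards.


Word: "yaoax"
Reversed: "xaoay"
Forward == Backward? yaoax != xaoay
Palindrome = No


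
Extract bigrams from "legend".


Word: "legend" (length 6)
Number of bigrams = 6 - 2 + 1 = 5
  Position 0: "le"
  Position 1: "eg"
  Position 2: "ge"
  Position 3: "en"
  Position 4: "nd"
Bigrams = "le", "eg", "ge", "en", "nd"


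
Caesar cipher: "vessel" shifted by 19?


Word: "vessel"
Shift: 19
Each letter → (letter + shift) mod 26:
  'v' (21) + 19 = 14 → 'o'
  'e' (4) + 19 = 23 → 'x'
  's' (18) + 19 = 11 → 'l'
  's' (18) + 19 = 11 → 'l'
  'e' (4) + 19 = 23 → 'x'
  'l' (11) + 19 = 4 → 'e'
Result = "oxllxe"


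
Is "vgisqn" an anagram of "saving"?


Word 1: "saving" → sorted: aginsv
Word 2: "vgisqn" → sorted: ginqsv
Same letters? aginsv != ginqsv
Anagram = No


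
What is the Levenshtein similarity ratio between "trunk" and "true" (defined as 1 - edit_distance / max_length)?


Word 1: "trunk" (length 5)
Word 2: "true" (length 4)
One optimal edit sequence:
  1. keep 't'
  2. keep 'r'
  3. keep 'u'
  4. delete 'n'  (+1)
  5. substitute 'k' -> 'e'  (+1)
Edit distance = 2
Max length = max(5, 4) = 5
Similarity = 1 - 2/5
= 0.6000


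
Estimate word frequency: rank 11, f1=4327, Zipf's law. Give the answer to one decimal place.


Zipf's law: f(r) = f(1) / r
f(1) = 4327
f(11) = 4327 / 11
= 393.4 occurrences


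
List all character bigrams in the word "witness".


Word: "witness" (length 7)
Number of bigrams = 7 - 2 + 1 = 6
  Position 0: "wi"
  Position 1: "it"
  Position 2: "tn"
  Position 3: "ne"
  Position 4: "es"
  Position 5: "ss"
Bigrams = "wi", "it", "tn", "ne", "es", "ss"


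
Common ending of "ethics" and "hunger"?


Word 1: "ethics"
Word 2: "hunger"
Comparing from end:
  Pos -1: 's' != 'r' (stop)
LCS = "" (length 0)


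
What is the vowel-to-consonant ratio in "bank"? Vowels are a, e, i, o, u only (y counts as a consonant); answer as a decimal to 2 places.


Word: "bank"
Vowels (a,e,i,o,u): 1
Consonants: 3
Ratio = 1/3
= 0.33


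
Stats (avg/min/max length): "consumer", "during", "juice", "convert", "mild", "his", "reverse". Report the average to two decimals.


Lengths: "consumer"=8, "during"=6, "juice"=5, "convert"=7, "mild"=4, "his"=3, "reverse"=7
Sum = 40, Count = 7
Average = 40/7 = 5.71
= avg=5.71, min=3, max=8


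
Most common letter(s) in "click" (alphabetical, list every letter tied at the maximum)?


Word: "click"
Letter counts:
  'c': 2
  'i': 1
  'k': 1
  'l': 1
Maximum count = 2
Most frequent = 'c' (2 times each)


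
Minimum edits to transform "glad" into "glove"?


Word 1: "glad" (length 4)
Word 2: "glove" (length 5)
One optimal edit sequence (insert/delete/substitute each cost 1):
  1. keep 'g'
  2. keep 'l'
  3. insert 'o'  (+1)
  4. substitute 'a' -> 'v'  (+1)
  5. substitute 'd' -> 'e'  (+1)
Total edit operations: 3
Edit distance = 3


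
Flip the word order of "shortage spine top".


Original: "shortage spine top"
Words (1..n): shortage | spine | top
Reversed (n..1): top | spine | shortage
Result = "top spine shortage"


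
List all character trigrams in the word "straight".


Word: "straight" (length 8)
Number of trigrams = 8 - 3 + 1 = 6
  Position 0: "str"
  Position 1: "tra"
  Position 2: "rai"
  Position 3: "aig"
  Position 4: "igh"
  Position 5: "ght"
Trigrams = "str", "tra", "rai", "aig", "igh", "ght"


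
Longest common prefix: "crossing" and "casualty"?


Word 1: "crossing"
Word 2: "casualty"
Comparing from start:
  Pos 0: 'c' == 'c'
  Pos 1: 'r' != 'a' (stop)
LCP = "c" (length 1)


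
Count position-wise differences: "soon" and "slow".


Comparing character by character (same length = 4):
  Pos 0: 's' vs 's' =
  Pos 1: 'o' vs 'l' !=
  Pos 2: 'o' vs 'o' =
  Pos 3: 'n' vs 'w' !=
Hamming distance = 2


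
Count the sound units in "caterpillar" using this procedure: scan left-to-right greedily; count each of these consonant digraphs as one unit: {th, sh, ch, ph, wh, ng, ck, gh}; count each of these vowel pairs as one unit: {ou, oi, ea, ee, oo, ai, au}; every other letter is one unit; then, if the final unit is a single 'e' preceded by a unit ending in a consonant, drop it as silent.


Word: "caterpillar" (11 letters)
Left-to-right scan:
  1. 'c' (letter)
  2. 'a' (letter)
  3. 't' (letter)
  4. 'e' (letter)
  5. 'r' (letter)
  6. 'p' (letter)
  7. 'i' (letter)
  8. 'l' (letter)
  9. 'l' (letter)
  10. 'a' (letter)
  11. 'r' (letter)
Units from scan: 11
Sound units = 11 units


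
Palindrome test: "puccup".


Word: "puccup"
Reversed: "puccup"
Forward == Backward? puccup == puccup
Palindrome = Yes


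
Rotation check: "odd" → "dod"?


Word: "odd", Candidate: "dod"
Method: check if candidate is substring of word+word
"oddodd" contains "dod"? Yes
Is rotation = Yes


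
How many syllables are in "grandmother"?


Word: "grandmother"
Syllable breakdown: grand / moth / er
Counting: 3 parts
= 3 syllables


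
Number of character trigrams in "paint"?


Word: "paint" (length 5)
Number of 3-grams = length - 3 + 1 = 5 - 3 + 1
= 3


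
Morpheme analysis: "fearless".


Word: "fearless"
Morphemes: fear / -less
Each morpheme carries meaning
= 2 morphemes


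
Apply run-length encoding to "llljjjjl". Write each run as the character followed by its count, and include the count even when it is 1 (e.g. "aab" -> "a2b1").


String: "llljjjjl"
Scanning for consecutive runs:
  'l' x 3
  'j' x 4
  'l' x 1
RLE = "l3j4l1"


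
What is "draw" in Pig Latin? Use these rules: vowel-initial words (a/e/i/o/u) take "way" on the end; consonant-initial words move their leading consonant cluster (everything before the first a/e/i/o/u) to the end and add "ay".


Word: "draw"
Starts with consonant(s) → move to end, add 'ay'
Consonant cluster: "dr"
Pig Latin = "awdray"


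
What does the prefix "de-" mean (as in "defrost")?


Prefix: de-
Example: defrost (de- + frost)
Meaning = remove / reverse


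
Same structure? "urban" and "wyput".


Pattern of "urban": [0, 1, 2, 3, 4]
Pattern of "wyput": [0, 1, 2, 3, 4]
Patterns match
Same pattern = Yes


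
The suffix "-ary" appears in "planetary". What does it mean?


Suffix: -ary
Example: planetary = planet + -ary
Meaning = relating to


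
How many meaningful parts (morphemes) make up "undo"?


Word: "undo"
Morphemes: un- / do
Each morpheme carries meaning
= 2 morphemes


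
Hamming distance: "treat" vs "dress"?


Comparing character by character (same length = 5):
  Pos 0: 't' vs 'd' !=
  Pos 1: 'r' vs 'r' =
  Pos 2: 'e' vs 'e' =
  Pos 3: 'a' vs 's' !=
  Pos 4: 't' vs 's' !=
Hamming distance = 3


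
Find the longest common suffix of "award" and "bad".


Word 1: "award"
Word 2: "bad"
Comparing from end:
  Pos -1: 'd' == 'd'
  Pos -2: 'r' != 'a' (stop)
LCS = "d" (length 1)


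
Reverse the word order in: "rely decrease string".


Original: "rely decrease string"
Words (1..n): rely | decrease | string
Reversed (n..1): string | decrease | rely
Result = "string decrease rely"


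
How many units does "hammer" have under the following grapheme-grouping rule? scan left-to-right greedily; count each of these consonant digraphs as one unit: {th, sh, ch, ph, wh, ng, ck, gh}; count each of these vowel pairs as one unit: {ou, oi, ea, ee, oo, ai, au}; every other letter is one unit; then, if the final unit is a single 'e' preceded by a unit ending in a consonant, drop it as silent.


Word: "hammer" (6 letters)
Left-to-right scan:
  (1) 'h' (letter)
  (2) 'a' (letter)
  (3) 'm' (letter)
  (4) 'm' (letter)
  (5) 'e' (letter)
  (6) 'r' (letter)
Units from scan: 6
Sound units = 6 units


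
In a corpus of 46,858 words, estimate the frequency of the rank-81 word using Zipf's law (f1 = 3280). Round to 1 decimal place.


Zipf's law: f(r) = f(1) / r
f(1) = 3280
f(81) = 3280 / 81
= 40.5 occurrences


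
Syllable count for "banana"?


Word: "banana"
Syllable breakdown: ba · na · na
Counting: 3 parts
= 3 syllables


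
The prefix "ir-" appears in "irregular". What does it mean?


Prefix: ir-
Example: irregular = ir- + regular
Meaning = not


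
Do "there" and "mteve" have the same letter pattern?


Pattern of "there": [0, 1, 2, 3, 2]
Pattern of "mteve": [0, 1, 2, 3, 2]
Patterns match
Same pattern = Yes


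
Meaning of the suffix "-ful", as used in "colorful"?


Suffix: -ful
Example: colorful = color + -ful
Meaning = full of


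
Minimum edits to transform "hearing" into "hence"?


Word 1: "hearing" (length 7)
Word 2: "hence" (length 5)
One optimal edit sequence (insert/delete/substitute each cost 1):
  1. keep 'h'
  2. keep 'e'
  3. delete 'a'  (+1)
  4. delete 'r'  (+1)
  5. substitute 'i' -> 'n'  (+1)
  6. substitute 'n' -> 'c'  (+1)
  7. substitute 'g' -> 'e'  (+1)
Total edit operations: 5
Edit distance = 5


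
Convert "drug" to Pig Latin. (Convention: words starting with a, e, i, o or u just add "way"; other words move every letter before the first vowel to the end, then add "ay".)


Word: "drug"
Starts with consonant(s) → move to end, add 'ay'
Consonant cluster: "dr"
Pig Latin = "ugdray"


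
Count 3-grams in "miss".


Word: "miss" (length 4)
Number of 3-grams = length - 3 + 1 = 4 - 3 + 1
= 2


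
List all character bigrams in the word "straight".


Word: "straight" (length 8)
Number of bigrams = 8 - 2 + 1 = 7
  Position 0: "st"
  Position 1: "tr"
  Position 2: "ra"
  Position 3: "ai"
  Position 4: "ig"
  Position 5: "gh"
  Position 6: "ht"
Bigrams = "st", "tr", "ra", "ai", "ig", "gh", "ht"


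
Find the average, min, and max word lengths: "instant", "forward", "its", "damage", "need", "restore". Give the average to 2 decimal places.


Lengths: "instant"=7, "forward"=7, "its"=3, "damage"=6, "need"=4, "restore"=7
Sum = 34, Count = 6
Average = 34/6 = 5.67
= avg=5.67, min=3, max=7


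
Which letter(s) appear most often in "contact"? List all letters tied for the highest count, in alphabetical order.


Word: "contact"
Letter counts:
  'a': 1
  'c': 2
  'n': 1
  'o': 1
  't': 2
Maximum count = 2
Most frequent = 'c', 't' (2 times each)


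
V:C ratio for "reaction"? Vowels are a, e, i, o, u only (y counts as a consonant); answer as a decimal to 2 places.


Word: "reaction"
Vowels (a,e,i,o,u): 4
Consonants: 4
Ratio = 4/4
= 1.00


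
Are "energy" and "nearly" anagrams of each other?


Word 1: "energy" → sorted: eegnry
Word 2: "nearly" → sorted: aelnry
Same letters? eegnry != aelnry
Anagram = No


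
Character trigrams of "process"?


Word: "process" (length 7)
Number of trigrams = 7 - 3 + 1 = 5
  Position 0: "pro"
  Position 1: "roc"
  Position 2: "oce"
  Position 3: "ces"
  Position 4: "ess"
Trigrams = "pro", "roc", "oce", "ces", "ess"


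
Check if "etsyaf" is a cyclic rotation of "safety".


Word: "safety", Candidate: "etsyaf"
Method: check if candidate is substring of word+word
"safetysafety" contains "etsyaf"? No
Is rotation = No


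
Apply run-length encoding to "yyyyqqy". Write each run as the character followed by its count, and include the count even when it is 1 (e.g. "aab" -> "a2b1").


String: "yyyyqqy"
Scanning for consecutive runs:
  'y' x 4
  'q' x 2
  'y' x 1
RLE = "y4q2y1"


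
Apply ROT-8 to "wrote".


Word: "wrote"
Shift: 8
Each letter → (letter + shift) mod 26:
  'w' (22) + 8 = 4 → 'e'
  'r' (17) + 8 = 25 → 'z'
  'o' (14) + 8 = 22 → 'w'
  't' (19) + 8 = 1 → 'b'
  'e' (4) + 8 = 12 → 'm'
Result = "ezwbm"


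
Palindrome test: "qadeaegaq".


Word: "qadeaegaq"
Reversed: "qageaedaq"
Forward == Backward? qadeaegaq != qageaedaq
Palindrome = No


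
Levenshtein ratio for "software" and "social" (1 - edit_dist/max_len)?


Word 1: "software" (length 8)
Word 2: "social" (length 6)
One optimal edit sequence:
  1. keep 's'
  2. keep 'o'
  3. delete 'f'  (+1)
  4. substitute 't' -> 'c'  (+1)
  5. substitute 'w' -> 'i'  (+1)
  6. keep 'a'
  7. delete 'r'  (+1)
  8. substitute 'e' -> 'l'  (+1)
Edit distance = 5
Max length = max(8, 6) = 8
Similarity = 1 - 5/8
= 0.3750


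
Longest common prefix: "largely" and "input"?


Word 1: "largely"
Word 2: "input"
Comparing from start:
  Pos 0: 'l' != 'i' (stop)
LCP = "" (length 0)


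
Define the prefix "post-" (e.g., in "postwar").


Prefix: post-
Example: postwar = post- + war
Meaning = after


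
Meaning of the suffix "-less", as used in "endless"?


Suffix: -less
Example: endless (end + -less)
Meaning = without


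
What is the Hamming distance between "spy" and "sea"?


Comparing character by character (same length = 3):
  Pos 0: 's' vs 's' =
  Pos 1: 'p' vs 'e' !=
  Pos 2: 'y' vs 'a' !=
Hamming distance = 2


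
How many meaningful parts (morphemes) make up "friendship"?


Word: "friendship"
Morphemes: friend / -ship
Each morpheme carries meaning
= 2 morphemes


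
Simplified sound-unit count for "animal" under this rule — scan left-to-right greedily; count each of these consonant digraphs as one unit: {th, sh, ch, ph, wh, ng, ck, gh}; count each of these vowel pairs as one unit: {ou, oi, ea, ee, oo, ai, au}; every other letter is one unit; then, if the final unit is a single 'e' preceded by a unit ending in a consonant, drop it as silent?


Word: "animal" (6 letters)
Left-to-right scan:
  (1) 'a' (letter)
  (2) 'n' (letter)
  (3) 'i' (letter)
  (4) 'm' (letter)
  (5) 'a' (letter)
  (6) 'l' (letter)
Units from scan: 6
Sound units = 6 units


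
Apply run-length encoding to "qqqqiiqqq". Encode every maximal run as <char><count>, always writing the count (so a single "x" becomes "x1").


String: "qqqqiiqqq"
Scanning for consecutive runs:
  'q' x 4
  'i' x 2
  'q' x 3
RLE = "q4i2q3"


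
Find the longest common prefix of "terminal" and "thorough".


Word 1: "terminal"
Word 2: "thorough"
Comparing from start:
  Pos 0: 't' == 't'
  Pos 1: 'e' != 'h' (stop)
LCP = "t" (length 1)


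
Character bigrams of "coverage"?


Word: "coverage" (length 8)
Number of bigrams = 8 - 2 + 1 = 7
  Position 0: "co"
  Position 1: "ov"
  Position 2: "ve"
  Position 3: "er"
  Position 4: "ra"
  Position 5: "ag"
  Position 6: "ge"
Bigrams = "co", "ov", "ve", "er", "ra", "ag", "ge"


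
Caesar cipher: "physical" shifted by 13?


Word: "physical"
Shift: 13
Each letter → (letter + shift) mod 26:
  'p' (15) + 13 = 2 → 'c'
  'h' (7) + 13 = 20 → 'u'
  'y' (24) + 13 = 11 → 'l'
  's' (18) + 13 = 5 → 'f'
  'i' (8) + 13 = 21 → 'v'
  'c' (2) + 13 = 15 → 'p'
  'a' (0) + 13 = 13 → 'n'
  'l' (11) + 13 = 24 → 'y'
Result = "culfvpny"


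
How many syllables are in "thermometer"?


Word: "thermometer"
Syllable breakdown: ther-mom-e-ter
Counting: 4 parts
= 4 syllables


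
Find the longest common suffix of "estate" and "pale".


Word 1: "estate"
Word 2: "pale"
Comparing from end:
  Pos -1: 'e' == 'e'
  Pos -2: 't' != 'l' (stop)
LCS = "e" (length 1)


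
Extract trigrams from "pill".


Word: "pill" (length 4)
Number of trigrams = 4 - 3 + 1 = 2
  Position 0: "pil"
  Position 1: "ill"
Trigrams = "pil", "ill"


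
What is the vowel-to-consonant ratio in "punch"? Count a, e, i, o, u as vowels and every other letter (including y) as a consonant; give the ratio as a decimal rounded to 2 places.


Word: "punch"
Vowels (a,e,i,o,u): 1
Consonants: 4
Ratio = 1/4
= 0.25


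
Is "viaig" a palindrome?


Word: "viaig"
Reversed: "giaiv"
Forward == Backward? viaig != giaiv
Palindrome = No


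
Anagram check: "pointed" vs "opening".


Word 1: "pointed" → sorted: deinopt
Word 2: "opening" → sorted: eginnop
Same letters? deinopt != eginnop
Anagram = No


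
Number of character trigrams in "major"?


Word: "major" (length 5)
Number of 3-grams = length - 3 + 1 = 5 - 3 + 1
= 3


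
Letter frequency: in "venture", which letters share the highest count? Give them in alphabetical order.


Word: "venture"
Letter counts:
  'e': 2
  'n': 1
  'r': 1
  't': 1
  'u': 1
  'v': 1
Maximum count = 2
Most frequent = 'e' (2 times each)


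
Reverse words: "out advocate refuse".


Original: "out advocate refuse"
Words (1..n): out | advocate | refuse
Reversed (n..1): refuse | advocate | out
Result = "refuse advocate out"


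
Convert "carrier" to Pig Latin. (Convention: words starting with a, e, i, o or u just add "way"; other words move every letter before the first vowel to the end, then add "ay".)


Word: "carrier"
Starts with consonant(s) → move to end, add 'ay'
Consonant cluster: "c"
Pig Latin = "arriercay"


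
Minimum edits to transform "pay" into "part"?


Word 1: "pay" (length 3)
Word 2: "part" (length 4)
One optimal edit sequence (insert/delete/substitute each cost 1):
  1. keep 'p'
  2. keep 'a'
  3. insert 'r'  (+1)
  4. substitute 'y' -> 't'  (+1)
Total edit operations: 2
Edit distance = 2


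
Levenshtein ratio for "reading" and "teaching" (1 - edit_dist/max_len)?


Word 1: "reading" (length 7)
Word 2: "teaching" (length 8)
One optimal edit sequence:
  1. substitute 'r' -> 't'  (+1)
  2. keep 'e'
  3. keep 'a'
  4. insert 'c'  (+1)
  5. substitute 'd' -> 'h'  (+1)
  6. keep 'i'
  7. keep 'n'
  8. keep 'g'
Edit distance = 3
Max length = max(7, 8) = 8
Similarity = 1 - 3/8
= 0.6250


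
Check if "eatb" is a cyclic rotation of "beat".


Word: "beat", Candidate: "eatb"
Method: check if candidate is substring of word+word
"beatbeat" contains "eatb"? Yes
Is rotation = Yes


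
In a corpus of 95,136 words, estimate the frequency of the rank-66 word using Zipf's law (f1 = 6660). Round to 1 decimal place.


Zipf's law: f(r) = f(1) / r
f(1) = 6660
f(66) = 6660 / 66
= 100.9 occurrences


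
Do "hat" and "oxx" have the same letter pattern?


Pattern of "hat": [0, 1, 2]
Pattern of "oxx": [0, 1, 1]
Patterns do not match
Same pattern = No


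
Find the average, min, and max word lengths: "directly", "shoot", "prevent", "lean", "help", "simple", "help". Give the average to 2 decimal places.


Lengths: "directly"=8, "shoot"=5, "prevent"=7, "lean"=4, "help"=4, "simple"=6, "help"=4
Sum = 38, Count = 7
Average = 38/7 = 5.43
= avg=5.43, min=4, max=8


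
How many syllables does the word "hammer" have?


Word: "hammer"
Syllable breakdown: ham-mer
Counting: 2 parts
= 2 syllables


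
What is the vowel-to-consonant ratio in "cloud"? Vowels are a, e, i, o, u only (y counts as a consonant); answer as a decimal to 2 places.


Word: "cloud"
Vowels (a,e,i,o,u): 2
Consonants: 3
Ratio = 2/3
= 0.67


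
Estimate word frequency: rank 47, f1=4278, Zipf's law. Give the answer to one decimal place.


Zipf's law: f(r) = f(1) / r
f(1) = 4278
f(47) = 4278 / 47
= 91.0 occurrences


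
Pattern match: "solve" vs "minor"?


Pattern of "solve": [0, 1, 2, 3, 4]
Pattern of "minor": [0, 1, 2, 3, 4]
Patterns match
Same pattern = Yes


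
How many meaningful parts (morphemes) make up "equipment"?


Word: "equipment"
Morphemes: equip | -ment
Each morpheme carries meaning
= 2 morphemes


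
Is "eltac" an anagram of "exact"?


Word 1: "exact" → sorted: acetx
Word 2: "eltac" → sorted: acelt
Same letters? acetx != acelt
Anagram = No


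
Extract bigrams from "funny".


Word: "funny" (length 5)
Number of bigrams = 5 - 2 + 1 = 4
  Position 0: "fu"
  Position 1: "un"
  Position 2: "nn"
  Position 3: "ny"
Bigrams = "fu", "un", "nn", "ny"


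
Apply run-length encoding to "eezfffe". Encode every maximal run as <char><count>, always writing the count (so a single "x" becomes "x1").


String: "eezfffe"
Scanning for consecutive runs:
  'e' x 2
  'z' x 1
  'f' x 3
  'e' x 1
RLE = "e2z1f3e1"


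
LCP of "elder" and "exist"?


Word 1: "elder"
Word 2: "exist"
Comparing from start:
  Pos 0: 'e' == 'e'
  Pos 1: 'l' != 'x' (stop)
LCP = "e" (length 1)


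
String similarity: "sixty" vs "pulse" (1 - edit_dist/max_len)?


Word 1: "sixty" (length 5)
Word 2: "pulse" (length 5)
One optimal edit sequence:
  1. substitute 's' -> 'p'  (+1)
  2. substitute 'i' -> 'u'  (+1)
  3. substitute 'x' -> 'l'  (+1)
  4. substitute 't' -> 's'  (+1)
  5. substitute 'y' -> 'e'  (+1)
Edit distance = 5
Max length = max(5, 5) = 5
Similarity = 1 - 5/5
= 0.0000


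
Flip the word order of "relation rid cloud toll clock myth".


Original: "relation rid cloud toll clock myth"
Words (1..n): relation | rid | cloud | toll | clock | myth
Reversed (n..1): myth | clock | toll | cloud | rid | relation
Result = "myth clock toll cloud rid relation"


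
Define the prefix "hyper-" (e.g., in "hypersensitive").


Prefix: hyper-
As in: hypersensitive -> hyper- + sensitive
Meaning = over / excessive


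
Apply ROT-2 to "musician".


Word: "musician"
Shift: 2
Each letter → (letter + shift) mod 26:
  'm' (12) + 2 = 14 → 'o'
  'u' (20) + 2 = 22 → 'w'
  's' (18) + 2 = 20 → 'u'
  'i' (8) + 2 = 10 → 'k'
  'c' (2) + 2 = 4 → 'e'
  'i' (8) + 2 = 10 → 'k'
  'a' (0) + 2 = 2 → 'c'
  'n' (13) + 2 = 15 → 'p'
Result = "owukekcp"


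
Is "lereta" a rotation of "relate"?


Word: "relate", Candidate: "lereta"
Method: check if candidate is substring of word+word
"relaterelate" contains "lereta"? No
Is rotation = No


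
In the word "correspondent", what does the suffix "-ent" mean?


Suffix: -ent
Example: correspondent (correspond + -ent)
Meaning = one who / that which


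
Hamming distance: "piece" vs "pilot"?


Comparing character by character (same length = 5):
  Pos 0: 'p' vs 'p' =
  Pos 1: 'i' vs 'i' =
  Pos 2: 'e' vs 'l' !=
  Pos 3: 'c' vs 'o' !=
  Pos 4: 'e' vs 't' !=
Hamming distance = 3


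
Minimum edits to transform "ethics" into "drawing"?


Word 1: "ethics" (length 6)
Word 2: "drawing" (length 7)
One optimal edit sequence (insert/delete/substitute each cost 1):
  1. insert 'd'  (+1)
  2. substitute 'e' -> 'r'  (+1)
  3. substitute 't' -> 'a'  (+1)
  4. substitute 'h' -> 'w'  (+1)
  5. keep 'i'
  6. substitute 'c' -> 'n'  (+1)
  7. substitute 's' -> 'g'  (+1)
Total edit operations: 6
Edit distance = 6


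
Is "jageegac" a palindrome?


Word: "jageegac"
Reversed: "cageegaj"
Forward == Backward? jageegac != cageegaj
Palindrome = No


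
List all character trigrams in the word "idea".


Word: "idea" (length 4)
Number of trigrams = 4 - 3 + 1 = 2
  Position 0: "ide"
  Position 1: "dea"
Trigrams = "ide", "dea"


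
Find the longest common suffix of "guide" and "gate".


Word 1: "guide"
Word 2: "gate"
Comparing from end:
  Pos -1: 'e' == 'e'
  Pos -2: 'd' != 't' (stop)
LCS = "e" (length 1)


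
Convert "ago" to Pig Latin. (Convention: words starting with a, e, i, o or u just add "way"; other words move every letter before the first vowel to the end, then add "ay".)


Word: "ago"
Starts with vowel → add 'way'
Pig Latin = "agoway"


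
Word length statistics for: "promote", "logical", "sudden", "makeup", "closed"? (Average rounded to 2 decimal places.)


Lengths: "promote"=7, "logical"=7, "sudden"=6, "makeup"=6, "closed"=6
Sum = 32, Count = 5
Average = 32/5 = 6.40
= avg=6.40, min=6, max=7


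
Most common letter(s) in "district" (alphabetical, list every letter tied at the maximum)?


Word: "district"
Letter counts:
  'c': 1
  'd': 1
  'i': 2
  'r': 1
  's': 1
  't': 2
Maximum count = 2
Most frequent = 'i', 't' (2 times each)


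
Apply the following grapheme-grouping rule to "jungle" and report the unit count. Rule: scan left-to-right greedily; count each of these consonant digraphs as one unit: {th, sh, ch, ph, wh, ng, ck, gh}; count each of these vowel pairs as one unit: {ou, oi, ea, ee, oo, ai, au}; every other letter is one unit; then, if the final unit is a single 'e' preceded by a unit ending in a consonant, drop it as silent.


Word: "jungle" (6 letters)
Left-to-right scan:
  (1) 'j' (letter)
  (2) 'u' (letter)
  (3) 'ng' (digraph)
  (4) 'l' (letter)
  (5) 'e' (letter)
Units from scan: 5
Final unit is 'e' after a consonant -> drop as silent (-1)
Sound units = 4 units


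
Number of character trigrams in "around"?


Word: "around" (length 6)
Number of 3-grams = length - 3 + 1 = 6 - 3 + 1
= 4
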